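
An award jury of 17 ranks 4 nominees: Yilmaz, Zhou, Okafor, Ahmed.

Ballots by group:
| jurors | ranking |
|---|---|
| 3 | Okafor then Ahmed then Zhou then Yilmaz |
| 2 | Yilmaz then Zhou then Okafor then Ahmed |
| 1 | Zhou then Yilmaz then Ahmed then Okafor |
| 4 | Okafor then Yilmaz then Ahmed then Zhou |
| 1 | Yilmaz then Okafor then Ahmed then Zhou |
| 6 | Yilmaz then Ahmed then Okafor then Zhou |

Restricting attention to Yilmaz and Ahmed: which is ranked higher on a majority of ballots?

Ballots ranking Yilmaz above Ahmed: 2 + 1 + 4 + 1 + 6 = 14.
Ballots ranking Ahmed above Yilmaz: 17 − 14 = 3.
Yilmaz wins the head-to-head 14–3.

Yilmaz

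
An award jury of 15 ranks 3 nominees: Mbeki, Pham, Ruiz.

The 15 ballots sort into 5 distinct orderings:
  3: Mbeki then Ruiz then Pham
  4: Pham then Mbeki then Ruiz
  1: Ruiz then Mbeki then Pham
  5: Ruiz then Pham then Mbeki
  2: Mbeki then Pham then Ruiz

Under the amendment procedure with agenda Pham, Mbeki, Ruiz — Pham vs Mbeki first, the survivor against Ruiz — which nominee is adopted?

Ruiz

Round 1: Pham vs Mbeki — 9–6, Pham advances.
Round 2: Pham vs Ruiz — 6–9, Ruiz advances.
Ruiz survives the agenda.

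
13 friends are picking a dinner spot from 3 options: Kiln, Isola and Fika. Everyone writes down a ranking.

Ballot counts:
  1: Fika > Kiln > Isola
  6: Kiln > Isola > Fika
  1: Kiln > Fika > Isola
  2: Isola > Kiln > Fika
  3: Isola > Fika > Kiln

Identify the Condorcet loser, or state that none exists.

Fika

Head-to-head results (13 friends):
Kiln vs Isola: Kiln, 8–5.
Kiln vs Fika: Kiln preferred on 6+1+2 = 9 ballots; Kiln wins 9–4.
Isola vs Fika: Isola wins 11–2.
Only Fika has no wins; Fika is the Condorcet loser.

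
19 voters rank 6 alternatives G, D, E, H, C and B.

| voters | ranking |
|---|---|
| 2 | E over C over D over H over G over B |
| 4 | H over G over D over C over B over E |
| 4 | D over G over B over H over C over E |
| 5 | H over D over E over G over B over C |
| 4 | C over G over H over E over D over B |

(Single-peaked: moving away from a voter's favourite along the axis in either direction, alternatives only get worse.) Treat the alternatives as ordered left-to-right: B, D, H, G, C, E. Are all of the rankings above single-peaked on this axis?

Axis positions: B=1, D=2, H=3, G=4, C=5, E=6.
Group 1: ranking walks positions 6-5-2-3-4-1; D is ranked above G even though G lies between D and the peak E on the axis — preferences dip and rise again. Not single-peaked.
Group 2 (peak H at position 3): ranking walks positions 3-4-2-5-1-6, expanding outward from the peak — single-peaked.
Group 3: ranking walks positions 2-4-1-3-5-6; G is ranked above H even though H lies between G and the peak D on the axis — preferences dip and rise again. Not single-peaked.
Group 4: ranking walks positions 3-2-6-4-1-5; E is ranked above G even though G lies between E and the peak H on the axis — preferences dip and rise again. Not single-peaked.
Group 5 (peak C at position 5): ranking walks positions 5-4-3-6-2-1, expanding outward from the peak — single-peaked.
Group 1 violates single-peakedness, so the profile is not single-peaked on this axis.

no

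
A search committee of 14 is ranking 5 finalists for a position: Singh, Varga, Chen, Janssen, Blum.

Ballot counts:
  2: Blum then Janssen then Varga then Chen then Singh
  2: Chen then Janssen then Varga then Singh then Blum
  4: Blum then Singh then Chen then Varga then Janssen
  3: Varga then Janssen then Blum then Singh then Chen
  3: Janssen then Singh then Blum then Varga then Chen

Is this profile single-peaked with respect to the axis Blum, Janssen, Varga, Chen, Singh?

Axis positions: Blum=1, Janssen=2, Varga=3, Chen=4, Singh=5.
Cluster 1 (peak Blum at position 1): ranking walks positions 1-2-3-4-5, expanding outward from the peak — single-peaked.
Cluster 2: ranking walks positions 4-2-3-5-1; Janssen is ranked above Varga even though Varga lies between Janssen and the peak Chen on the axis — preferences dip and rise again. Not single-peaked.
Cluster 3: ranking walks positions 1-5-4-3-2; Singh is ranked above Janssen even though Janssen lies between Singh and the peak Blum on the axis — preferences dip and rise again. Not single-peaked.
Cluster 4: ranking walks positions 3-2-1-5-4; Singh is ranked above Chen even though Chen lies between Singh and the peak Varga on the axis — preferences dip and rise again. Not single-peaked.
Cluster 5: ranking walks positions 2-5-1-3-4; Singh is ranked above Varga even though Varga lies between Singh and the peak Janssen on the axis — preferences dip and rise again. Not single-peaked.
Cluster 2 violates single-peakedness, so the profile is not single-peaked on this axis.

no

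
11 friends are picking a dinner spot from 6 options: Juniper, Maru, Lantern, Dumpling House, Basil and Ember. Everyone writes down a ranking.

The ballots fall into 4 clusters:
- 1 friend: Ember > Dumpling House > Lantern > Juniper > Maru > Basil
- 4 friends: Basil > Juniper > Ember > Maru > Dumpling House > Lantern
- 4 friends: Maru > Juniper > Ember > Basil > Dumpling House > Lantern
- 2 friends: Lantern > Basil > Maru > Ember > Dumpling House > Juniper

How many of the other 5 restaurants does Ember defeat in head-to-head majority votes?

Ember against each rival (11 friends):
Ember vs Juniper: 3 to 8, Juniper.
Ember vs Maru: Maru wins 6–5.
Ember vs Lantern: Ember wins 9–2.
Ember–Dumpling House: Ember 11–0.
Ember vs Basil: 5 to 6, Basil.
Ember beats Lantern, Dumpling House; loses to Juniper, Maru, Basil — 2 pairwise wins.

2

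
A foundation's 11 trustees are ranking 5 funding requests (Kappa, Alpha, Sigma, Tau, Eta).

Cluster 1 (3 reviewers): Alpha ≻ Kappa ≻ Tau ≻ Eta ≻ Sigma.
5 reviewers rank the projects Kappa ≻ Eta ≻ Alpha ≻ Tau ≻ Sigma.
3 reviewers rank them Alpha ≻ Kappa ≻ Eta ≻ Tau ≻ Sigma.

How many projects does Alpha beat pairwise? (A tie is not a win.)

4

Alpha against each rival (11 reviewers):
Alpha vs Kappa: 6 to 5, Alpha.
Alpha–Sigma: Alpha 11–0.
Alpha vs Tau: 3+5+3 = 11 for Alpha, 0 for Tau — Alpha by 11–0.
Alpha vs Eta: Alpha preferred on 3+3 = 6 ballots; Alpha wins 6–5.
Alpha beats Kappa, Sigma, Tau, Eta — 4 pairwise wins.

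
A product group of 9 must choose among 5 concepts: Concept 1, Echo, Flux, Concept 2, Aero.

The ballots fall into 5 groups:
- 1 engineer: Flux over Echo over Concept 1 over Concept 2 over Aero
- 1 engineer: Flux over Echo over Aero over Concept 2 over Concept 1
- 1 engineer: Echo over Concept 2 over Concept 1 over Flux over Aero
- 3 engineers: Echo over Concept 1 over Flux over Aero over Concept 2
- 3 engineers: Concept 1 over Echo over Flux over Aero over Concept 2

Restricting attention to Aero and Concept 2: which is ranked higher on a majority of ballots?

Ballots ranking Aero above Concept 2: 1 + 3 + 3 = 7.
Ballots ranking Concept 2 above Aero: 9 − 7 = 2.
Aero wins the head-to-head 7–2.

Aero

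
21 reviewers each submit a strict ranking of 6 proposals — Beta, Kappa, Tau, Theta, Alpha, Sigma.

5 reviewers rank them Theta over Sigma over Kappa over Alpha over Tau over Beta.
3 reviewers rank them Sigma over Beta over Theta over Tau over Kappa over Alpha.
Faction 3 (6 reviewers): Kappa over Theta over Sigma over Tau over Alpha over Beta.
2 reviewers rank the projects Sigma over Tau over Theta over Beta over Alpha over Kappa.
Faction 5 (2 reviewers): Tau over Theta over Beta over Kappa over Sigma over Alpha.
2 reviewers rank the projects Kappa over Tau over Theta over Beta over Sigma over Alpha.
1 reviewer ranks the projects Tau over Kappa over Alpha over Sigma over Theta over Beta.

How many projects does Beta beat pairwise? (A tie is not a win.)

0

Beta against each rival (21 reviewers):
Beta vs Kappa: Beta is ranked higher on 3+2+2 = 7 ballots, Kappa on 14. Kappa wins 14–7.
Beta vs Tau: Tau, 18–3.
Beta vs Theta: Beta is ranked higher on 3 ballots, Theta on 18. Theta wins 18–3.
Beta vs Alpha: 9 to 12, Alpha.
Beta vs Sigma: Sigma wins 17–4.
Beta beats no one; loses to Kappa, Tau, Theta, Alpha, Sigma — 0 pairwise wins.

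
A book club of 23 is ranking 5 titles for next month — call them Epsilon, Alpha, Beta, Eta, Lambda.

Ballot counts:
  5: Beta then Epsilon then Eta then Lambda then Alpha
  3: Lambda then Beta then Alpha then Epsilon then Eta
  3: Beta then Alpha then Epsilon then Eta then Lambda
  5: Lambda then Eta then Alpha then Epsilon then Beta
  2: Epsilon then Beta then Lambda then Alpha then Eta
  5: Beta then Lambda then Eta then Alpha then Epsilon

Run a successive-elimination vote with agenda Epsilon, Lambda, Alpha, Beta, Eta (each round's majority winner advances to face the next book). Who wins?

Round 1: Epsilon vs Lambda — 10–13, Lambda advances.
Round 2: Lambda vs Alpha — 20–3, Lambda advances.
Round 3: Lambda vs Beta — 8–15, Beta advances.
Round 4: Beta vs Eta — 18–5, Beta advances.
Beta survives the agenda.

Beta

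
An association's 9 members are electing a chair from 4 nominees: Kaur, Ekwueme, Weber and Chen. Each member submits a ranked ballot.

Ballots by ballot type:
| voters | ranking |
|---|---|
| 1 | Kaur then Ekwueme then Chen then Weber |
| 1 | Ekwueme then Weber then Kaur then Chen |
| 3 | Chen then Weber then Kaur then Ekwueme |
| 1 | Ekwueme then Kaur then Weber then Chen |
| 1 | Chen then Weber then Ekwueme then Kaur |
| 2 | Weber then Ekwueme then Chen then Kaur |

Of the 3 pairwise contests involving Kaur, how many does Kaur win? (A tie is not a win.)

Kaur against each rival (9 voters):
Kaur vs Ekwueme: Kaur is ranked higher on 1+3 = 4 ballots, Ekwueme on 5. Ekwueme wins 5–4.
Kaur vs Weber: 2 to 7, Weber.
Kaur–Chen: Chen 6–3.
Kaur beats no one; loses to Ekwueme, Weber, Chen — 0 pairwise wins.

0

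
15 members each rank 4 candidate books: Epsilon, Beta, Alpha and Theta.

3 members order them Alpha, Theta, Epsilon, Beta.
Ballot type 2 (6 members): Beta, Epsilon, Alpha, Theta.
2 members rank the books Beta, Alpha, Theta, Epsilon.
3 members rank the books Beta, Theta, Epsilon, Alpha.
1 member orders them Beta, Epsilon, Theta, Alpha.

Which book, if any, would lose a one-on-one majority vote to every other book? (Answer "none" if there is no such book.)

Pairwise majorities:
Epsilon vs Beta: 3 for Epsilon, 12 for Beta — Beta by 12–3.
Epsilon vs Alpha: Epsilon preferred on 6+3+1 = 10 ballots; Epsilon wins 10–5.
Epsilon vs Theta: Epsilon is ranked higher on 6+1 = 7 ballots, Theta on 8. Theta wins 8–7.
Beta vs Alpha: Beta is ranked higher on 6+2+3+1 = 12 ballots, Alpha on 3. Beta wins 12–3.
Beta vs Theta: Beta is ranked higher on 6+2+3+1 = 12 ballots, Theta on 3. Beta wins 12–3.
Alpha vs Theta: 11 to 4, Alpha.
Each book has at least one pairwise win (Epsilon beats Alpha; Beta beats Epsilon; Alpha beats Theta; Theta beats Epsilon) — no Condorcet loser.

none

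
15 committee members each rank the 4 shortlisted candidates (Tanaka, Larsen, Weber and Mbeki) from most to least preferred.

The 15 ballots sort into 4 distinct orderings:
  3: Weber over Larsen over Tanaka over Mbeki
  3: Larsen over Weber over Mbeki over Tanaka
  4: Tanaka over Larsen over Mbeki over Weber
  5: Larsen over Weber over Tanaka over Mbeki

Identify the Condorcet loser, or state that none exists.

Mbeki

Head-to-head results (15 committee members):
Tanaka–Larsen: Larsen 11–4.
Tanaka vs Weber: Weber, 11–4.
Tanaka–Mbeki: Tanaka 12–3.
Larsen vs Weber: Larsen wins 12–3.
Larsen vs Mbeki: Larsen preferred on 3+3+4+5 = 15 ballots; Larsen wins 15–0.
Weber vs Mbeki: Weber is ranked higher on 3+3+5 = 11 ballots, Mbeki on 4. Weber wins 11–4.
Only Mbeki has no wins; Mbeki is the Condorcet loser.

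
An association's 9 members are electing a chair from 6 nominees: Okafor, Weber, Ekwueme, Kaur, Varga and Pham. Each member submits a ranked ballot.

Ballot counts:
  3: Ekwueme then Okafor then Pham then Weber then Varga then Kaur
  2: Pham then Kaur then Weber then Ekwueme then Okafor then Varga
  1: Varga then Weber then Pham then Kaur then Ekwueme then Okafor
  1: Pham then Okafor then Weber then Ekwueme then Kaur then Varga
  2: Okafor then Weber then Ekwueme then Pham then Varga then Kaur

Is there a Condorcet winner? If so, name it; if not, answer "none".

Head-to-head results (9 voters):
Okafor vs Weber: Okafor, 6–3.
Okafor vs Ekwueme: Ekwueme, 6–3.
Okafor vs Kaur: Okafor, 6–3.
Okafor vs Varga: Okafor, 8–1.
Okafor vs Pham: Okafor wins 5–4.
Weber–Ekwueme: Weber 6–3.
Weber vs Kaur: Weber wins 7–2.
Weber–Varga: Weber 8–1.
Weber vs Pham: Pham wins 6–3.
Ekwueme vs Kaur: Ekwueme, 6–3.
Ekwueme vs Varga: Ekwueme wins 8–1.
Ekwueme vs Pham: Ekwueme wins 5–4.
Kaur–Varga: Varga 6–3.
Kaur vs Pham: Pham wins 9–0.
Varga–Pham: Pham 8–1.
No candidate is unbeaten: Okafor loses to Ekwueme; Weber loses to Okafor; Ekwueme loses to Weber; Kaur loses to Okafor; Varga loses to Okafor; Pham loses to Okafor. In particular Okafor > Weber > Ekwueme > Okafor is a majority cycle — no Condorcet winner exists.

none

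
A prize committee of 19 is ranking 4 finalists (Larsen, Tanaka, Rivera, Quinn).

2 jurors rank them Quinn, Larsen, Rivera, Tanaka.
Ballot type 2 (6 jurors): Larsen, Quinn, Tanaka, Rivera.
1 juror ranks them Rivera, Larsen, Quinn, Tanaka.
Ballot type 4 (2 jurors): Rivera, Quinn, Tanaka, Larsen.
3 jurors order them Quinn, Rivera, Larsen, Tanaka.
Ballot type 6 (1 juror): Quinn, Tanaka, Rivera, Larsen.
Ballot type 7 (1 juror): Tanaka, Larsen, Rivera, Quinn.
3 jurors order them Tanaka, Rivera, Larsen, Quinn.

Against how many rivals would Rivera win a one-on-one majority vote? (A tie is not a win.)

Rivera against each rival (19 jurors):
Rivera vs Larsen: Rivera preferred on 1+2+3+1+3 = 10 ballots; Rivera wins 10–9.
Rivera vs Tanaka: Tanaka, 11–8.
Rivera vs Quinn: Quinn, 12–7.
Rivera beats Larsen; loses to Tanaka, Quinn — 1 pairwise win.

1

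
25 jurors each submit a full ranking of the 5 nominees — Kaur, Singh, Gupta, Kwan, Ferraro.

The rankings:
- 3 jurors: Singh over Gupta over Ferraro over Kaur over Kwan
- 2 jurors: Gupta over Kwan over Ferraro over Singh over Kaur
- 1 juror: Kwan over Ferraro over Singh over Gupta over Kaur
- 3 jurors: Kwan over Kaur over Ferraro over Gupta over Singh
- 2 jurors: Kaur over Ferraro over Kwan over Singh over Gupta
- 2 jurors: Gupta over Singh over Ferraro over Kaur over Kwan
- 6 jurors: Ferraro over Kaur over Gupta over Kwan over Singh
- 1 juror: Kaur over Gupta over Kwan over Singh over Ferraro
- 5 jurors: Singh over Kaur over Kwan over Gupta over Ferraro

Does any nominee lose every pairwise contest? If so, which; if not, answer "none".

none

Pairwise majorities:
Kaur vs Singh: Kaur is ranked higher on 3+2+6+1 = 12 ballots, Singh on 13. Singh wins 13–12.
Kaur vs Gupta: 17 to 8, Kaur.
Kaur–Kwan: Kaur 19–6.
Kaur vs Ferraro: Ferraro, 14–11.
Singh vs Gupta: Singh is ranked higher on 3+1+2+5 = 11 ballots, Gupta on 14. Gupta wins 14–11.
Singh vs Kwan: Singh preferred on 3+2+5 = 10 ballots; Kwan wins 15–10.
Singh vs Ferraro: 11 to 14, Ferraro.
Gupta vs Kwan: Gupta preferred on 3+2+2+6+1 = 14 ballots; Gupta wins 14–11.
Gupta vs Ferraro: 3+2+2+1+5 = 13 for Gupta, 12 for Ferraro — Gupta by 13–12.
Kwan–Ferraro: Ferraro 13–12.
No nominee is winless: Kaur beats Gupta; Singh beats Kaur; Gupta beats Singh; Kwan beats Singh; Ferraro beats Kaur. There is no Condorcet loser.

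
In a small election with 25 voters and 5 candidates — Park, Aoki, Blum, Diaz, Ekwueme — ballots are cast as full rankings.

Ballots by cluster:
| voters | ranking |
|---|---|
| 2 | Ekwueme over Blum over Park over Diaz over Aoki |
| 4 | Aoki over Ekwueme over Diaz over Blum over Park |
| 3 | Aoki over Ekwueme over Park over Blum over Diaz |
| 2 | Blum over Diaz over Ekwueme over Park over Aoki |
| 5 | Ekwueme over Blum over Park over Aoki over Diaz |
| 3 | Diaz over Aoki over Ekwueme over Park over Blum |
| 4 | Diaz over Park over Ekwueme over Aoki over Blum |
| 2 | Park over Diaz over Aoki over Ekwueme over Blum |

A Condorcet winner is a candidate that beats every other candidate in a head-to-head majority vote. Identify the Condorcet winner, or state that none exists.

Check each pair by majority over 25 ballots:
Park vs Aoki: 2+2+5+4+2 = 15 for Park, 10 for Aoki — Park by 15–10.
Park vs Blum: 12 to 13, Blum.
Park vs Diaz: Park preferred on 2+3+5+2 = 12 ballots; Diaz wins 13–12.
Park vs Ekwueme: 6 to 19, Ekwueme.
Aoki vs Blum: 16 to 9, Aoki.
Aoki vs Diaz: 12 to 13, Diaz.
Aoki vs Ekwueme: Aoki preferred on 4+3+3+2 = 12 ballots; Ekwueme wins 13–12.
Blum vs Diaz: Blum is ranked higher on 2+3+2+5 = 12 ballots, Diaz on 13. Diaz wins 13–12.
Blum vs Ekwueme: Blum is ranked higher on 2 ballots, Ekwueme on 23. Ekwueme wins 23–2.
Diaz vs Ekwueme: 11 to 14, Ekwueme.
Ekwueme wins every pairwise contest, so Ekwueme is the Condorcet winner.

Ekwueme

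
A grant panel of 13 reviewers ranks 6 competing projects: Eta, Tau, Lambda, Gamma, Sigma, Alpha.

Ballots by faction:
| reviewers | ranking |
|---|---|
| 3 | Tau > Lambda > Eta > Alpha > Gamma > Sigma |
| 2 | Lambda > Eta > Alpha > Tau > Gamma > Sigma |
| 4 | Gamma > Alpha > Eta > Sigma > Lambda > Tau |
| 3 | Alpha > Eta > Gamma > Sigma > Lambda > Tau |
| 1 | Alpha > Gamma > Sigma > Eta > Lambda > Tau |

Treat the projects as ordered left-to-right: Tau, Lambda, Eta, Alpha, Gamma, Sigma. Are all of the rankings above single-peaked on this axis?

yes

Axis positions: Tau=1, Lambda=2, Eta=3, Alpha=4, Gamma=5, Sigma=6.
Faction 1 (peak Tau at position 1): ranking walks positions 1-2-3-4-5-6, expanding outward from the peak — single-peaked.
Faction 2 (peak Lambda at position 2): ranking walks positions 2-3-4-1-5-6, expanding outward from the peak — single-peaked.
Faction 3 (peak Gamma at position 5): ranking walks positions 5-4-3-6-2-1, expanding outward from the peak — single-peaked.
Faction 4 (peak Alpha at position 4): ranking walks positions 4-3-5-6-2-1, expanding outward from the peak — single-peaked.
Faction 5 (peak Alpha at position 4): ranking walks positions 4-5-6-3-2-1, expanding outward from the peak — single-peaked.
Every ranking is single-peaked on this axis.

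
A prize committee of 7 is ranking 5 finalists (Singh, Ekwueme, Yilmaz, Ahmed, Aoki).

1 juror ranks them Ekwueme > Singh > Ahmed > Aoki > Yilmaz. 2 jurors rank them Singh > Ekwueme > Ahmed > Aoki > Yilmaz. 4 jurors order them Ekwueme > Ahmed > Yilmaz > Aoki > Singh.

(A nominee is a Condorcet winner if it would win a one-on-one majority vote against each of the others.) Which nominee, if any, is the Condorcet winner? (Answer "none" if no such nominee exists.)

Ekwueme

Check each pair by majority over 7 ballots:
Singh vs Ekwueme: Ekwueme, 5–2.
Singh–Yilmaz: Yilmaz 4–3.
Singh–Ahmed: Ahmed 4–3.
Singh vs Aoki: Aoki, 4–3.
Ekwueme vs Yilmaz: Ekwueme, 7–0.
Ekwueme vs Ahmed: Ekwueme, 7–0.
Ekwueme–Aoki: Ekwueme 7–0.
Yilmaz vs Ahmed: Ahmed, 7–0.
Yilmaz vs Aoki: Yilmaz, 4–3.
Ahmed–Aoki: Ahmed 7–0.
Ekwueme defeats every rival head-to-head and is the Condorcet winner.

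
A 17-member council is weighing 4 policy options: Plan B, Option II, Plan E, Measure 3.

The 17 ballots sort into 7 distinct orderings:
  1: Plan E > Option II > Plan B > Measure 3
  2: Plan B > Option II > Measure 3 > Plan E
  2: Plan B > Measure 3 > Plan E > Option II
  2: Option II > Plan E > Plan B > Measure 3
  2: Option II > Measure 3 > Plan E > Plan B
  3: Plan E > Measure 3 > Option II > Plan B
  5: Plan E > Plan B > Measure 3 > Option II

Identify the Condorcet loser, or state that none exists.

Pairwise majorities:
Plan B vs Option II: Plan B wins 9–8.
Plan B vs Plan E: 2+2 = 4 for Plan B, 13 for Plan E — Plan E by 13–4.
Plan B–Measure 3: Plan B 12–5.
Option II vs Plan E: Option II preferred on 2+2+2 = 6 ballots; Plan E wins 11–6.
Option II–Measure 3: Measure 3 10–7.
Plan E vs Measure 3: Plan E wins 11–6.
Option II loses to every other option — it is the Condorcet loser.

Option II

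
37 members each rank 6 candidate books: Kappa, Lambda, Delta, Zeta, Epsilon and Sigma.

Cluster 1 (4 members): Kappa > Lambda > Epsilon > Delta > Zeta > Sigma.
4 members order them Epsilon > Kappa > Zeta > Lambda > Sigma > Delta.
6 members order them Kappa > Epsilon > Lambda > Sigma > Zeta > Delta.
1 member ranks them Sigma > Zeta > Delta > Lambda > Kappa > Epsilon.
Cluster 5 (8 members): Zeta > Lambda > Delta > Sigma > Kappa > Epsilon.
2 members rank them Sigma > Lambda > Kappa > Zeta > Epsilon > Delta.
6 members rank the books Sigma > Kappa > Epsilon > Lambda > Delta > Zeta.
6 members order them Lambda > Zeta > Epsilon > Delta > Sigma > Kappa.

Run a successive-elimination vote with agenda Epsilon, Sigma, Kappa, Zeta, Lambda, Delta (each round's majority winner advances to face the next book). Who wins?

Kappa

Round 1: Epsilon vs Sigma — 20–17, Epsilon advances.
Round 2: Epsilon vs Kappa — 10–27, Kappa advances.
Round 3: Kappa vs Zeta — 22–15, Kappa advances.
Round 4: Kappa vs Lambda — 20–17, Kappa advances.
Round 5: Kappa vs Delta — 22–15, Kappa advances.
The agenda winner is Kappa.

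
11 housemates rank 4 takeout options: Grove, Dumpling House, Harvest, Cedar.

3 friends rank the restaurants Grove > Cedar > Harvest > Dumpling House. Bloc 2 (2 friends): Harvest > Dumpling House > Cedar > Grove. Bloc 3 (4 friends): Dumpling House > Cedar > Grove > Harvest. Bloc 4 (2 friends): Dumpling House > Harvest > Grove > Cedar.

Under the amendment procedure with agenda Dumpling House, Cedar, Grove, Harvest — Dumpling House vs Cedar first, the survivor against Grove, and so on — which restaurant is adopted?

Dumpling House

Round 1: Dumpling House vs Cedar — 8–3, Dumpling House advances.
Round 2: Dumpling House vs Grove — 8–3, Dumpling House advances.
Round 3: Dumpling House vs Harvest — 6–5, Dumpling House advances.
Dumpling House survives the agenda.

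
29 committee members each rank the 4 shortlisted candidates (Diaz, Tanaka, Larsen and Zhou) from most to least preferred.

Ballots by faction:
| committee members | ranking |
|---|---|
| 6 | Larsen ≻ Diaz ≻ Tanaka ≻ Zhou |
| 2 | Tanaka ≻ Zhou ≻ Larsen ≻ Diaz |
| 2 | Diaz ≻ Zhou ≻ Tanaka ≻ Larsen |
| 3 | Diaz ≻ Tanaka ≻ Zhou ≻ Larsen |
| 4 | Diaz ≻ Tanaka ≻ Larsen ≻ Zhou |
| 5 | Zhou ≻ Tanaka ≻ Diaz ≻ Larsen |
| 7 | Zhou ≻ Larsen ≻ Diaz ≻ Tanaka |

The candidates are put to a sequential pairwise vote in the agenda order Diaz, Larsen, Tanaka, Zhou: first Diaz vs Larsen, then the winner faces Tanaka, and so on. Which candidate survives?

Tanaka

Round 1: Diaz vs Larsen — 14–15, Larsen advances.
Round 2: Larsen vs Tanaka — 13–16, Tanaka advances.
Round 3: Tanaka vs Zhou — 15–14, Tanaka advances.
The agenda winner is Tanaka.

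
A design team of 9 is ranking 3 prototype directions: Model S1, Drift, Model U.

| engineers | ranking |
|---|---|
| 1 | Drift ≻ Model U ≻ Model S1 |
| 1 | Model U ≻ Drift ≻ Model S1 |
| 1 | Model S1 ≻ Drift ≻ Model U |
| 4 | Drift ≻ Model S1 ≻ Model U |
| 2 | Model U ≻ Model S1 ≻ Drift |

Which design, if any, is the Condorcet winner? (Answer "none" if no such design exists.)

Drift

Head-to-head results (9 engineers):
Model S1–Drift: Drift 6–3.
Model S1 vs Model U: Model S1, 5–4.
Drift–Model U: Drift 6–3.
Drift wins every pairwise contest, so Drift is the Condorcet winner.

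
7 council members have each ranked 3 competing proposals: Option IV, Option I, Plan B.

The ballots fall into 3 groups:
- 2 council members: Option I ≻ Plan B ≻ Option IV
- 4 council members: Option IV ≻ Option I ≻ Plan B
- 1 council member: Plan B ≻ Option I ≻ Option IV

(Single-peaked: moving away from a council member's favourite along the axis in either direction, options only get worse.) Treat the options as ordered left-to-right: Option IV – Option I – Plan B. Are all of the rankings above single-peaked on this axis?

yes

Axis positions: Option IV=1, Option I=2, Plan B=3.
Group 1 (peak Option I at position 2): ranking walks positions 2-3-1, expanding outward from the peak — single-peaked.
Group 2 (peak Option IV at position 1): ranking walks positions 1-2-3, expanding outward from the peak — single-peaked.
Group 3 (peak Plan B at position 3): ranking walks positions 3-2-1, expanding outward from the peak — single-peaked.
Every ranking is single-peaked on this axis.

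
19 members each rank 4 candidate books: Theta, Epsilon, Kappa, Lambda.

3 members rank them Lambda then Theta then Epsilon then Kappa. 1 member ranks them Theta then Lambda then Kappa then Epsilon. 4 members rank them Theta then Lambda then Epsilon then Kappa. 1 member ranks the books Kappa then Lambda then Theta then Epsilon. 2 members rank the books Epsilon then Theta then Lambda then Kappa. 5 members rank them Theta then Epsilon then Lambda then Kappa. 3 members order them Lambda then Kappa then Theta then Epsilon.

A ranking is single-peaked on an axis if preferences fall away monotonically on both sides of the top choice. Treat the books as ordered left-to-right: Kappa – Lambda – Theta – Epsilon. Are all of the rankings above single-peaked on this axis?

Axis positions: Kappa=1, Lambda=2, Theta=3, Epsilon=4.
Faction 1 (peak Lambda at position 2): ranking walks positions 2-3-4-1, expanding outward from the peak — single-peaked.
Faction 2 (peak Theta at position 3): ranking walks positions 3-2-1-4, expanding outward from the peak — single-peaked.
Faction 3 (peak Theta at position 3): ranking walks positions 3-2-4-1, expanding outward from the peak — single-peaked.
Faction 4 (peak Kappa at position 1): ranking walks positions 1-2-3-4, expanding outward from the peak — single-peaked.
Faction 5 (peak Epsilon at position 4): ranking walks positions 4-3-2-1, expanding outward from the peak — single-peaked.
Faction 6 (peak Theta at position 3): ranking walks positions 3-4-2-1, expanding outward from the peak — single-peaked.
Faction 7 (peak Lambda at position 2): ranking walks positions 2-1-3-4, expanding outward from the peak — single-peaked.
Every ranking is single-peaked on this axis.

yes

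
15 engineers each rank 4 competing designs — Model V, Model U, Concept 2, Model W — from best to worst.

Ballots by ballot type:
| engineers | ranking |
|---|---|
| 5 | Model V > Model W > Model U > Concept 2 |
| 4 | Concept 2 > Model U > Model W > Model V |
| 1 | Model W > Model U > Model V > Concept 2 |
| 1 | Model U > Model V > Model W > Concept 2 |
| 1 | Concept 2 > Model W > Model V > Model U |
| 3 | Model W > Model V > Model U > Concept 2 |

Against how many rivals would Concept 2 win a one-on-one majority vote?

0

Concept 2 against each rival (15 engineers):
Concept 2 vs Model V: Concept 2 is ranked higher on 4+1 = 5 ballots, Model V on 10. Model V wins 10–5.
Concept 2 vs Model U: 4+1 = 5 for Concept 2, 10 for Model U — Model U by 10–5.
Concept 2 vs Model W: Model W, 10–5.
Concept 2 beats no one; loses to Model V, Model U, Model W — 0 pairwise wins.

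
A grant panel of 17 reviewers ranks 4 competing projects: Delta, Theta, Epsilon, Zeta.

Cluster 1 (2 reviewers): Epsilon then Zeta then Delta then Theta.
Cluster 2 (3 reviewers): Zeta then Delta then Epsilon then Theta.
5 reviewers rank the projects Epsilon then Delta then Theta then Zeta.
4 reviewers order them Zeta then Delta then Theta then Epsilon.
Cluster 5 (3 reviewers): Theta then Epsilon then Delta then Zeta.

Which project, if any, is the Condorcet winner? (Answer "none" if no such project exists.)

Head-to-head results (17 reviewers):
Delta vs Theta: Delta preferred on 2+3+5+4 = 14 ballots; Delta wins 14–3.
Delta vs Epsilon: Delta is ranked higher on 3+4 = 7 ballots, Epsilon on 10. Epsilon wins 10–7.
Delta vs Zeta: Delta preferred on 5+3 = 8 ballots; Zeta wins 9–8.
Theta vs Epsilon: 4+3 = 7 for Theta, 10 for Epsilon — Epsilon by 10–7.
Theta vs Zeta: 8 to 9, Zeta.
Epsilon vs Zeta: 2+5+3 = 10 for Epsilon, 7 for Zeta — Epsilon by 10–7.
Epsilon beats each of Delta, Theta, Zeta — Epsilon is the Condorcet winner.

Epsilon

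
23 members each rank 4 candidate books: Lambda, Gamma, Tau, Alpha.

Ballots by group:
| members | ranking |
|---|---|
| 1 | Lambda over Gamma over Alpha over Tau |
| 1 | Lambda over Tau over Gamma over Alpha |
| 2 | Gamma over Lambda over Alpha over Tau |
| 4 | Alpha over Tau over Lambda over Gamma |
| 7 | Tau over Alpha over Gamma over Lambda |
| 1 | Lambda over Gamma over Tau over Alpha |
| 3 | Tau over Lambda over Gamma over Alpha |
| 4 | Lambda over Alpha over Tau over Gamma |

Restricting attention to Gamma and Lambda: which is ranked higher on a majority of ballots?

Lambda

Ballots ranking Gamma above Lambda: 2 + 7 = 9.
Ballots ranking Lambda above Gamma: 23 − 9 = 14.
Lambda wins the head-to-head 14–9.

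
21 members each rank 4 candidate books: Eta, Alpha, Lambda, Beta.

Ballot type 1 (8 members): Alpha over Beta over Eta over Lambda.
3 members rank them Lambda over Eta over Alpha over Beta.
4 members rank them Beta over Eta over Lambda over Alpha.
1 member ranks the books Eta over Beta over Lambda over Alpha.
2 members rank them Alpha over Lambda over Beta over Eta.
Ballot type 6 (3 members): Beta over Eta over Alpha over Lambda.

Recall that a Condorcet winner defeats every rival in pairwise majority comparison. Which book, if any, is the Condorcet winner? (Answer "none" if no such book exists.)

Pairwise majorities:
Eta vs Alpha: Eta, 11–10.
Eta vs Lambda: Eta, 16–5.
Eta–Beta: Beta 17–4.
Alpha vs Lambda: Alpha, 13–8.
Alpha vs Beta: Alpha, 13–8.
Lambda vs Beta: Beta wins 16–5.
Every book loses at least once (Eta loses to Beta; Alpha loses to Eta; Lambda loses to Eta; Beta loses to Alpha). The majority relation contains the cycle Eta beats Alpha beats Beta beats Eta, so there is no Condorcet winner.

none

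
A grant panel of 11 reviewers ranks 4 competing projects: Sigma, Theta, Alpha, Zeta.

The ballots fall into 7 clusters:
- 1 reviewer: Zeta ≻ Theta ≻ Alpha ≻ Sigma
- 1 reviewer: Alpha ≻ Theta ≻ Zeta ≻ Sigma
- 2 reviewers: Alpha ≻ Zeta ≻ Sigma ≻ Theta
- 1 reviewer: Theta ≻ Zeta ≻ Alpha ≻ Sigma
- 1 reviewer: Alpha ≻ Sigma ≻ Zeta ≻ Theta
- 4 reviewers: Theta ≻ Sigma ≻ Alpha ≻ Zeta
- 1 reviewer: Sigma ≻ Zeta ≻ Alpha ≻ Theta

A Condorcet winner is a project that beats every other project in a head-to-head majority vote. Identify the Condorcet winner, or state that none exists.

Theta

Check each pair by majority over 11 ballots:
Sigma vs Theta: Theta, 7–4.
Sigma vs Alpha: Alpha, 6–5.
Sigma vs Zeta: Sigma, 6–5.
Theta–Alpha: Theta 6–5.
Theta–Zeta: Theta 6–5.
Alpha vs Zeta: Alpha wins 8–3.
Theta wins every pairwise contest, so Theta is the Condorcet winner.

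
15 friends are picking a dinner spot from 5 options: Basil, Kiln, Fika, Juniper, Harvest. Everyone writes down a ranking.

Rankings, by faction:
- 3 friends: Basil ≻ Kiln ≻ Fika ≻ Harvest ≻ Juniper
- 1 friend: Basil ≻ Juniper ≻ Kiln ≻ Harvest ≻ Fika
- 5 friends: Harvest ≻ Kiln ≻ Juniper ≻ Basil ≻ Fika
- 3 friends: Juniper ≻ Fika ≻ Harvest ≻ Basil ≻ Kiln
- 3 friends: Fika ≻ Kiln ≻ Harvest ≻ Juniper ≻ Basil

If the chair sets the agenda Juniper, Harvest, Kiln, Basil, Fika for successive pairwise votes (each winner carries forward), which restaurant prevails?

Fika

Round 1: Juniper vs Harvest — 4–11, Harvest advances.
Round 2: Harvest vs Kiln — 8–7, Harvest advances.
Round 3: Harvest vs Basil — 11–4, Harvest advances.
Round 4: Harvest vs Fika — 6–9, Fika advances.
Fika survives the agenda.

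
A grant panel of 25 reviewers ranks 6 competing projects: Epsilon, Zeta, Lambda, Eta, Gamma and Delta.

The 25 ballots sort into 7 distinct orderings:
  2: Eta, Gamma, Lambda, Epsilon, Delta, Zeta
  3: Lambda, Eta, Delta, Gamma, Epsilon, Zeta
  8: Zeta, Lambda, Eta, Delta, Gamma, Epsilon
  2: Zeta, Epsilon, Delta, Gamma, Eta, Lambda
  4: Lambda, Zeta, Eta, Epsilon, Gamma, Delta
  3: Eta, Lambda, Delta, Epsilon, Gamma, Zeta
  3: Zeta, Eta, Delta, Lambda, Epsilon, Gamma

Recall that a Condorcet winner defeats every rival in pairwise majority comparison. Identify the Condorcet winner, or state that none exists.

Pairwise majorities:
Epsilon vs Zeta: 8 to 17, Zeta.
Epsilon vs Lambda: 2 for Epsilon, 23 for Lambda — Lambda by 23–2.
Epsilon vs Eta: Eta wins 23–2.
Epsilon–Gamma: Gamma 13–12.
Epsilon vs Delta: Epsilon is ranked higher on 2+2+4 = 8 ballots, Delta on 17. Delta wins 17–8.
Zeta vs Lambda: Zeta preferred on 8+2+3 = 13 ballots; Zeta wins 13–12.
Zeta vs Eta: Zeta wins 17–8.
Zeta vs Gamma: 17 to 8, Zeta.
Zeta vs Delta: 8+2+4+3 = 17 for Zeta, 8 for Delta — Zeta by 17–8.
Lambda vs Eta: Lambda wins 15–10.
Lambda vs Gamma: 3+8+4+3+3 = 21 for Lambda, 4 for Gamma — Lambda by 21–4.
Lambda–Delta: Lambda 20–5.
Eta vs Gamma: 23 to 2, Eta.
Eta vs Delta: Eta is ranked higher on 2+3+8+4+3+3 = 23 ballots, Delta on 2. Eta wins 23–2.
Gamma vs Delta: 2+4 = 6 for Gamma, 19 for Delta — Delta by 19–6.
Zeta beats each of Epsilon, Lambda, Eta, Gamma, Delta — Zeta is the Condorcet winner.

Zeta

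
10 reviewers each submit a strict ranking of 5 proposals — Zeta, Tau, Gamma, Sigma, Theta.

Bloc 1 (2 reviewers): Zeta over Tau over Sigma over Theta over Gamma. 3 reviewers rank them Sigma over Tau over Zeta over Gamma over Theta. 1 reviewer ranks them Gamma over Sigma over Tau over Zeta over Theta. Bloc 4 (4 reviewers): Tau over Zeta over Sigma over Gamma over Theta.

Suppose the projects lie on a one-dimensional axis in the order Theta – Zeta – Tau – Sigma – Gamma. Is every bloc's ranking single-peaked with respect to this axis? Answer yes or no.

yes

Axis positions: Theta=1, Zeta=2, Tau=3, Sigma=4, Gamma=5.
Bloc 1 (peak Zeta at position 2): ranking walks positions 2-3-4-1-5, expanding outward from the peak — single-peaked.
Bloc 2 (peak Sigma at position 4): ranking walks positions 4-3-2-5-1, expanding outward from the peak — single-peaked.
Bloc 3 (peak Gamma at position 5): ranking walks positions 5-4-3-2-1, expanding outward from the peak — single-peaked.
Bloc 4 (peak Tau at position 3): ranking walks positions 3-2-4-5-1, expanding outward from the peak — single-peaked.
Every ranking is single-peaked on this axis.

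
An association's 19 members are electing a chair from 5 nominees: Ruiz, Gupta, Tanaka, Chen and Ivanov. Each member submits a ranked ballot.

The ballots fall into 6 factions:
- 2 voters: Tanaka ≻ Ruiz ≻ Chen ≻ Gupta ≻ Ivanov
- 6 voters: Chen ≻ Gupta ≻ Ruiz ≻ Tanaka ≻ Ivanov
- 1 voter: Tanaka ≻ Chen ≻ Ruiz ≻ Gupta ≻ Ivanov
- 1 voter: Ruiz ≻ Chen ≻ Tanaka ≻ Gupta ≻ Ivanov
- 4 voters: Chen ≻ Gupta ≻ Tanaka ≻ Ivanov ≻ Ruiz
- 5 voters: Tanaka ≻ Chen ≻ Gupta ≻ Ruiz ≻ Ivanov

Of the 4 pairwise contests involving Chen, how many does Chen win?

4

Chen against each rival (19 voters):
Chen–Ruiz: Chen 16–3.
Chen vs Gupta: Chen is ranked higher on 2+6+1+1+4+5 = 19 ballots, Gupta on 0. Chen wins 19–0.
Chen–Tanaka: Chen 11–8.
Chen vs Ivanov: 19 to 0, Chen.
Chen beats Ruiz, Gupta, Tanaka, Ivanov — 4 pairwise wins.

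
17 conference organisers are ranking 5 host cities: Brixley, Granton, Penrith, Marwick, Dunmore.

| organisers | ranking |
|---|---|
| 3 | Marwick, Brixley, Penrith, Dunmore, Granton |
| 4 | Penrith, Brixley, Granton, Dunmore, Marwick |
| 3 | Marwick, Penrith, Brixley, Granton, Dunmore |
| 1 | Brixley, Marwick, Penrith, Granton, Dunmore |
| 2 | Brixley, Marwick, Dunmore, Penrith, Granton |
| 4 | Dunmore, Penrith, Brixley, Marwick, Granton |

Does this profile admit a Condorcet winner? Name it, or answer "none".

Head-to-head results (17 organisers):
Brixley vs Granton: Brixley preferred on 3+4+3+1+2+4 = 17 ballots; Brixley wins 17–0.
Brixley vs Penrith: 6 to 11, Penrith.
Brixley vs Marwick: 4+1+2+4 = 11 for Brixley, 6 for Marwick — Brixley by 11–6.
Brixley vs Dunmore: 3+4+3+1+2 = 13 for Brixley, 4 for Dunmore — Brixley by 13–4.
Granton vs Penrith: 0 for Granton, 17 for Penrith — Penrith by 17–0.
Granton vs Marwick: 4 to 13, Marwick.
Granton vs Dunmore: Granton is ranked higher on 4+3+1 = 8 ballots, Dunmore on 9. Dunmore wins 9–8.
Penrith vs Marwick: 4+4 = 8 for Penrith, 9 for Marwick — Marwick by 9–8.
Penrith vs Dunmore: 11 to 6, Penrith.
Marwick vs Dunmore: 3+3+1+2 = 9 for Marwick, 8 for Dunmore — Marwick by 9–8.
Each city drops at least one matchup (Brixley loses to Penrith; Granton loses to Brixley; Penrith loses to Marwick; Marwick loses to Brixley; Dunmore loses to Brixley); the cycle Brixley beats Marwick beats Penrith beats Brixley rules out a Condorcet winner.

none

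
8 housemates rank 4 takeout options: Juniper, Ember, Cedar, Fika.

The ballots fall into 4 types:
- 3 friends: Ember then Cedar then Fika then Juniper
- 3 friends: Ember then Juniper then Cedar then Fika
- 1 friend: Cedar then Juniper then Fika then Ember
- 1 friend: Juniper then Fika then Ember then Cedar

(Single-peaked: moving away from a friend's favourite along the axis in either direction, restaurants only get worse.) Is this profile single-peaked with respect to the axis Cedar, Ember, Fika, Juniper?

no

Axis positions: Cedar=1, Ember=2, Fika=3, Juniper=4.
Type 1 (peak Ember at position 2): ranking walks positions 2-1-3-4, expanding outward from the peak — single-peaked.
Type 2: ranking walks positions 2-4-1-3; Juniper is ranked above Fika even though Fika lies between Juniper and the peak Ember on the axis — preferences dip and rise again. Not single-peaked.
Type 3: ranking walks positions 1-4-3-2; Juniper is ranked above Ember even though Ember lies between Juniper and the peak Cedar on the axis — preferences dip and rise again. Not single-peaked.
Type 4 (peak Juniper at position 4): ranking walks positions 4-3-2-1, expanding outward from the peak — single-peaked.
Type 2 violates single-peakedness, so the profile is not single-peaked on this axis.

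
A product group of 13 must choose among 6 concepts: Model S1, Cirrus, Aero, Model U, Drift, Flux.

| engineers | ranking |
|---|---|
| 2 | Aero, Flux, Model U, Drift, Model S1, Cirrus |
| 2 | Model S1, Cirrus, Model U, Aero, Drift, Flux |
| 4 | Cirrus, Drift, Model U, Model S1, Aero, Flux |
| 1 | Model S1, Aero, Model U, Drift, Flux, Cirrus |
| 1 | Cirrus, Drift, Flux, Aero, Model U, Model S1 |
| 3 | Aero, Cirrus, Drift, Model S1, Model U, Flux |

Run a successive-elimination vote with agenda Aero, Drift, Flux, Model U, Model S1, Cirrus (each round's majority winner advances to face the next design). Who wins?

Round 1: Aero vs Drift — 8–5, Aero advances.
Round 2: Aero vs Flux — 12–1, Aero advances.
Round 3: Aero vs Model U — 7–6, Aero advances.
Round 4: Aero vs Model S1 — 6–7, Model S1 advances.
Round 5: Model S1 vs Cirrus — 5–8, Cirrus advances.
Cirrus survives the agenda.

Cirrus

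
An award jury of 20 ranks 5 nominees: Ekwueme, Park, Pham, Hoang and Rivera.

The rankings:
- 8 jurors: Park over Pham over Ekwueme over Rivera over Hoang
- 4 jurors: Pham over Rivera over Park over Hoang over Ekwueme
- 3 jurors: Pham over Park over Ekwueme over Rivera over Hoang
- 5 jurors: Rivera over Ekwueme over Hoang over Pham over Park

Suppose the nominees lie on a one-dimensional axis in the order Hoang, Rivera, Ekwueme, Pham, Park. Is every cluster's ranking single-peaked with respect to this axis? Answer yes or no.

Axis positions: Hoang=1, Rivera=2, Ekwueme=3, Pham=4, Park=5.
Cluster 1 (peak Park at position 5): ranking walks positions 5-4-3-2-1, expanding outward from the peak — single-peaked.
Cluster 2: ranking walks positions 4-2-5-1-3; Rivera is ranked above Ekwueme even though Ekwueme lies between Rivera and the peak Pham on the axis — preferences dip and rise again. Not single-peaked.
Cluster 3 (peak Pham at position 4): ranking walks positions 4-5-3-2-1, expanding outward from the peak — single-peaked.
Cluster 4 (peak Rivera at position 2): ranking walks positions 2-3-1-4-5, expanding outward from the peak — single-peaked.
Cluster 2 violates single-peakedness, so the profile is not single-peaked on this axis.

no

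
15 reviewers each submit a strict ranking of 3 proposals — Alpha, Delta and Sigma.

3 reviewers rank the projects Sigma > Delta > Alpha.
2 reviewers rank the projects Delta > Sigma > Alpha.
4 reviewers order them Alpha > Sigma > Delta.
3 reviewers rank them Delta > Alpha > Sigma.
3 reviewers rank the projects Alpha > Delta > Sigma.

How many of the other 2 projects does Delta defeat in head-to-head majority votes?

2

Delta against each rival (15 reviewers):
Delta vs Alpha: Delta preferred on 3+2+3 = 8 ballots; Delta wins 8–7.
Delta vs Sigma: Delta is ranked higher on 2+3+3 = 8 ballots, Sigma on 7. Delta wins 8–7.
Delta beats Alpha, Sigma — 2 pairwise wins.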